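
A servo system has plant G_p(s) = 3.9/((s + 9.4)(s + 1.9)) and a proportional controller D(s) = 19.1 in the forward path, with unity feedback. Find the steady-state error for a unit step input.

The loop is type 0. Static position error constant K_pos = D(0)·G_p(0) = 19.1·0.2184 = 4.171.
Steady-state error to a unit step: e_ss = 1/(1+K_pos) = 1/5.171 = 0.193.

0.193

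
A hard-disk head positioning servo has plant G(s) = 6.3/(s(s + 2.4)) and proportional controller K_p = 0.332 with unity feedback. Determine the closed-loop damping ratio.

ζ = 0.83

The closed-loop denominator is s(s+2.4) + 0.332·6.3 = s² + 2.4s + 2.092.
Matching s² + 2ζω_n s + ω_n²: ω_n = √2.092 = 1.446 rad/s and 2ζω_n = 2.4, so ζ = 2.4/(2·1.446) = 0.83.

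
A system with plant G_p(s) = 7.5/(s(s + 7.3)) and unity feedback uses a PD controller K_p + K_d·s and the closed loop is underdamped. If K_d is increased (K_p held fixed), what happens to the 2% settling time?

Characteristic equation s² + (7.3 + 7.5K_d)s + 7.5K_p = 0: raising K_d increases ζω_n = (7.3+7.5K_d)/2 while the loop stays underdamped, so T_s ≈ 4/(ζω_n) decreases.

decrease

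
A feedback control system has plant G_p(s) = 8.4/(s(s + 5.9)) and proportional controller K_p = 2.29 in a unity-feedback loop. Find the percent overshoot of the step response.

5.75%

From 1 + K_pG_p(s) = 0: s² + 5.9s + 19.24 = 0 ⇒ ω_n = 4.386, ζ = 0.6726.
%OS = 100·exp(−πζ/√(1−ζ²)) = 100·exp(−π·0.6726/√0.5476) = 5.75%.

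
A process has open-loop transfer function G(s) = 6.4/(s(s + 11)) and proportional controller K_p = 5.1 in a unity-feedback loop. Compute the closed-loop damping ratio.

ζ = 0.963

With unity feedback the closed-loop characteristic equation is s² + 11s + 5.1·6.4 = s² + 11s + 32.64 = 0.
So ω_n² = 32.64 ⇒ ω_n = 5.713 rad/s, and ζ = 11/(2ω_n) = 0.963.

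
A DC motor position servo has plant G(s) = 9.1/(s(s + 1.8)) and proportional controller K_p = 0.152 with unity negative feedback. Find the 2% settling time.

Closed-loop characteristic equation: s² + 1.8s + 1.383 = 0, so ω_n = 1.176 rad/s and ζ = 1.8/(2·1.176) = 0.7652.
2% settling time T_s ≈ 4/(ζω_n) = 4/0.9 = 4.44 s.

T_s ≈ 4.44 s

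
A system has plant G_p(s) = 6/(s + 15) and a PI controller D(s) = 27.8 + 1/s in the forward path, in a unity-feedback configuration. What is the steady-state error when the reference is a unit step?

0

The open loop D(s)G_p(s) has a pole at the origin (type 1), so the static position error constant is infinite and e_ss = 1/(1+∞) = 0.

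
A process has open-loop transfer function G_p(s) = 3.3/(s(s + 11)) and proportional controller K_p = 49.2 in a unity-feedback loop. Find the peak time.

The closed-loop denominator s² + 11s + 162.4 gives ω_n = √162.4 = 12.74 and ζ = 11/(2ω_n) = 0.4316.
Damped frequency ω_d = ω_n√(1−ζ²) = 11.49 rad/s, so peak time T_p = π/ω_d = 0.273 s.

T_p = 0.273 s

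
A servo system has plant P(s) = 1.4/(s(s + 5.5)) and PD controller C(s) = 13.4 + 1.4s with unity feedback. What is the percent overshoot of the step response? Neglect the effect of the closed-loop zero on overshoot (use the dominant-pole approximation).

0.488%

Forward path: (13.4 + 1.4s)·1.4/(s(s+5.5)). The closed-loop characteristic equation is s² + (5.5 + 1.4·1.4)s + 1.4·13.4 = 0.
That is s² + 7.46s + 18.76 = 0, so ω_n = 4.331 rad/s and ζ = 7.46/(2·4.331) = 0.8612.
%OS = 100·exp(−πζ/√(1−ζ²)) = 0.488%.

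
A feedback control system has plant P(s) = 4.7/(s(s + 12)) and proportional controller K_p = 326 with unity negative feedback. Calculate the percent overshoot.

The closed-loop denominator s² + 12s + 1532 gives ω_n = √1532 = 39.14 and ζ = 12/(2ω_n) = 0.1533.
%OS = 100·exp(−πζ/√(1−ζ²)) = 100·exp(−π·0.1533/√0.9765) = 61.4%.

61.4%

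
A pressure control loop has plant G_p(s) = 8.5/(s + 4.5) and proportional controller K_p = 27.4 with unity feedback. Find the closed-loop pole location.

s = -237.4

Closed-loop transfer function: T(s) = K_p·G_p(s)/(1 + K_p·G_p(s)) = 232.9/(s + 4.5 + 232.9) = 232.9/(s + 237.4).
The closed-loop pole is at s = −237.4.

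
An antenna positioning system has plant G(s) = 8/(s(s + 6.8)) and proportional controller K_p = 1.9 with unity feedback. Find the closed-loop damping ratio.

ζ = 0.872

1 + K_p·G(s) = 0 gives s² + 6.8s + 15.2 = 0.
So ω_n² = 15.2 ⇒ ω_n = 3.899 rad/s, and ζ = 6.8/(2ω_n) = 0.872.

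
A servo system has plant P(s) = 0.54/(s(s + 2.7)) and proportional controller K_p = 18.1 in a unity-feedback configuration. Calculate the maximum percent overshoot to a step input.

22.2%

Closed-loop characteristic equation: s² + 2.7s + 9.774 = 0, so ω_n = 3.126 rad/s and ζ = 2.7/(2·3.126) = 0.4318.
%OS = 100·exp(−πζ/√(1−ζ²)) = 100·exp(−π·0.4318/√0.8135) = 22.2%.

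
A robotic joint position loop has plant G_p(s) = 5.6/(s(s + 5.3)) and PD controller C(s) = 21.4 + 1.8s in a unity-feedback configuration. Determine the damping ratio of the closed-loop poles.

Forward path: (21.4 + 1.8s)·5.6/(s(s+5.3)). The closed-loop characteristic equation is s² + (5.3 + 5.6·1.8)s + 5.6·21.4 = 0.
That is s² + 15.38s + 119.8 = 0, so ω_n = 10.95 rad/s and ζ = 15.38/(2·10.95) = 0.7025.

ζ = 0.702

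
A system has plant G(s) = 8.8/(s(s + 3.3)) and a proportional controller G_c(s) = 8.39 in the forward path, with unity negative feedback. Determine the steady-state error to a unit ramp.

0.0447

The loop has one pole at the origin (type 1). Velocity error constant K_v = lim_{s→0} s·G_c(s)G(s) = 8.39·8.8/3.3 = 22.37.
Steady-state error to a unit ramp: e_ss = 1/K_v = 0.0447.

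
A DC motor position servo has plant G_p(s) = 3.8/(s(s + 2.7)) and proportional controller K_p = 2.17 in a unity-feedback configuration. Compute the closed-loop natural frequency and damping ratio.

ω_n = 2.87 rad/s, ζ = 0.47

With unity feedback the closed-loop characteristic equation is s² + 2.7s + 2.17·3.8 = s² + 2.7s + 8.246 = 0.
Matching s² + 2ζω_n s + ω_n²: ω_n = √8.246 = 2.872 rad/s and 2ζω_n = 2.7, so ζ = 2.7/(2·2.872) = 0.47.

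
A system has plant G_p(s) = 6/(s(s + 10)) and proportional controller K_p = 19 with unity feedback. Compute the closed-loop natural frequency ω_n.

The closed-loop denominator is s(s+10) + 19·6 = s² + 10s + 114.
Matching s² + 2ζω_n s + ω_n²: ω_n = √114 = 10.68 rad/s and 2ζω_n = 10, so ζ = 10/(2·10.68) = 0.468.

ω_n = 10.7 rad/s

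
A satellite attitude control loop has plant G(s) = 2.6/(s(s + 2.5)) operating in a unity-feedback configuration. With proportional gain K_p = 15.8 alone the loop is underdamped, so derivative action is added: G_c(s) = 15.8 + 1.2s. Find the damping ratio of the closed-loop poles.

Forward path: (15.8 + 1.2s)·2.6/(s(s+2.5)). The closed-loop characteristic equation is s² + (2.5 + 2.6·1.2)s + 2.6·15.8 = 0.
That is s² + 5.62s + 41.08 = 0, so ω_n = 6.409 rad/s and ζ = 5.62/(2·6.409) = 0.4384.

ζ = 0.438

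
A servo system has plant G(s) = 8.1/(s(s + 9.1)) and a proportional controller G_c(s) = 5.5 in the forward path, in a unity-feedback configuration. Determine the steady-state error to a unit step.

The open loop G_c(s)G(s) has a pole at the origin (type 1), so the static position error constant is infinite and e_ss = 1/(1+∞) = 0.

0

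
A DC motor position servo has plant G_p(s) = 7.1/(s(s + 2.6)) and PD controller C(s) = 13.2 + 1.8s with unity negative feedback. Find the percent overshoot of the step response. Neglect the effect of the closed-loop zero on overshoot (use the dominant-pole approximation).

Forward path: (13.2 + 1.8s)·7.1/(s(s+2.6)). The closed-loop characteristic equation is s² + (2.6 + 7.1·1.8)s + 7.1·13.2 = 0.
That is s² + 15.38s + 93.72 = 0, so ω_n = 9.681 rad/s and ζ = 15.38/(2·9.681) = 0.7943.
%OS = 100·exp(−πζ/√(1−ζ²)) = 1.64%.

1.64%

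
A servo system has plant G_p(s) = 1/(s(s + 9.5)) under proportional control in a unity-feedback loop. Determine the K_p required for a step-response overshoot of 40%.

K_p = 288

From %OS = 100·exp(−πζ/√(1−ζ²)) = 40%, ζ = −ln(0.4)/√(π²+ln²(0.4)) = 0.28.
Characteristic equation s² + 9.5s + 1K_p = 0 gives ζ = 9.5/(2√(1K_p)).
Setting ζ = 0.28: √(1K_p) = 9.5/(2·0.28) = 16.96, so K_p = 287.8/1 = 288.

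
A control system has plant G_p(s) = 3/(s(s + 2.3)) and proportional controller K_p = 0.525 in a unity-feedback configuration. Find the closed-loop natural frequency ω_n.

With unity feedback the closed-loop characteristic equation is s² + 2.3s + 0.525·3 = s² + 2.3s + 1.575 = 0.
So ω_n² = 1.575 ⇒ ω_n = 1.255 rad/s, and ζ = 2.3/(2ω_n) = 0.916.

ω_n = 1.25 rad/s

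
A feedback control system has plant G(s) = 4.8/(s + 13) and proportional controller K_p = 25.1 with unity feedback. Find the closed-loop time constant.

Closed-loop transfer function: T(s) = K_p·G(s)/(1 + K_p·G(s)) = 120.5/(s + 13 + 120.5) = 120.5/(s + 133.5).
Time constant τ = 1/133.5 = 0.00749 s.

τ = 0.00749 s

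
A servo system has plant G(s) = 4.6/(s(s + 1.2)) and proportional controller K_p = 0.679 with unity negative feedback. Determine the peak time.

Closed-loop characteristic equation: s² + 1.2s + 3.123 = 0, so ω_n = 1.767 rad/s and ζ = 1.2/(2·1.767) = 0.3395.
Damped frequency ω_d = ω_n√(1−ζ²) = 1.662 rad/s, so peak time T_p = π/ω_d = 1.89 s.

T_p = 1.89 s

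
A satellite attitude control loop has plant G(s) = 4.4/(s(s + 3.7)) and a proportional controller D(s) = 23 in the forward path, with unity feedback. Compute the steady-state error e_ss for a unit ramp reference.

The loop has one pole at the origin (type 1). Velocity error constant K_v = lim_{s→0} s·D(s)G(s) = 23·4.4/3.7 = 27.35.
Steady-state error to a unit ramp: e_ss = 1/K_v = 0.0366.

0.0366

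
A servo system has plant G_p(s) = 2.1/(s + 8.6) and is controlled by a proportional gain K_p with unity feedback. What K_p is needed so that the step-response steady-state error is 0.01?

For a type-0 loop with proportional control, e_ss = 1/(1 + K_p·G_p(0)).
G_p(0) = 0.2442. Require 1/(1 + K_p·0.2442) = 0.01, so 1 + 0.2442·K_p = 100.
K_p = (100 − 1)/0.2442 = 405.

K_p = 405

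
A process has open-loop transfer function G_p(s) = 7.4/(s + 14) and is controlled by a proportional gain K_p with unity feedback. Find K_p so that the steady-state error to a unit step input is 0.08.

Steady-state error for a unit step on this type-0 loop is 1/(1 + K_p·G_p(0)).
G_p(0) = 0.5286. Require 1/(1 + K_p·0.5286) = 0.08, so 1 + 0.5286·K_p = 12.5.
K_p = (12.5 − 1)/0.5286 = 21.8.

K_p = 21.8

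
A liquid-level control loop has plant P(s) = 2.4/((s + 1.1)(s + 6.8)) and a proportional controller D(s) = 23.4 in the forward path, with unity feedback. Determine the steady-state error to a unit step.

0.118

The loop is type 0. Static position error constant K_pos = D(0)·P(0) = 23.4·0.3209 = 7.508.
Steady-state error to a unit step: e_ss = 1/(1+K_pos) = 1/8.508 = 0.118.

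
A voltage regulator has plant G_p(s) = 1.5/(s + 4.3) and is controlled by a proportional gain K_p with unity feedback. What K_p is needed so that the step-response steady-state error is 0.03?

Steady-state error for a unit step on this type-0 loop is 1/(1 + K_p·G_p(0)).
G_p(0) = 0.3488. Require 1/(1 + K_p·0.3488) = 0.03, so 1 + 0.3488·K_p = 33.33.
K_p = (33.33 − 1)/0.3488 = 92.7.

K_p = 92.7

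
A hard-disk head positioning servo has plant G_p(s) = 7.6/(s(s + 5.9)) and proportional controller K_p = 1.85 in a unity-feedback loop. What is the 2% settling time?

Closed-loop characteristic equation: s² + 5.9s + 14.06 = 0, so ω_n = 3.75 rad/s and ζ = 5.9/(2·3.75) = 0.7867.
2% settling time T_s ≈ 4/(ζω_n) = 4/2.95 = 1.36 s.

T_s ≈ 1.36 s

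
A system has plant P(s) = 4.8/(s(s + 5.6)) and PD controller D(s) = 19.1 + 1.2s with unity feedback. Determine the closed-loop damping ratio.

Forward path: (19.1 + 1.2s)·4.8/(s(s+5.6)). The closed-loop characteristic equation is s² + (5.6 + 4.8·1.2)s + 4.8·19.1 = 0.
That is s² + 11.36s + 91.68 = 0, so ω_n = 9.575 rad/s and ζ = 11.36/(2·9.575) = 0.5932.

ζ = 0.593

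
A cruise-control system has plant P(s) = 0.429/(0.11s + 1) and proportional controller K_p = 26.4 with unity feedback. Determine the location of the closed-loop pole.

s = -112.1

Closed loop: T(s) = K_p·P/(1+K_p·P) = 11.33/(0.11s + 1 + 11.33), with pole at s = −(1 + 11.33)/0.11 = −112.1.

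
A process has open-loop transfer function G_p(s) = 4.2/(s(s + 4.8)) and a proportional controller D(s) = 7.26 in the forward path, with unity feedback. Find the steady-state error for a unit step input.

The open loop D(s)G_p(s) has a pole at the origin (type 1), so the static position error constant is infinite and e_ss = 1/(1+∞) = 0.

0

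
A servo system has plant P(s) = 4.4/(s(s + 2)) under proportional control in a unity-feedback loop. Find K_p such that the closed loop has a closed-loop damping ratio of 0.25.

K_p = 3.64

Closed-loop characteristic equation: s² + 2s + K_p·4.4 = 0.
So ω_n = √(4.4K_p) and 2ζω_n = 2, giving ζ = 2/(2√(4.4K_p)).
Setting ζ = 0.25: √(4.4K_p) = 2/(2·0.25) = 4, so K_p = 16/4.4 = 3.64.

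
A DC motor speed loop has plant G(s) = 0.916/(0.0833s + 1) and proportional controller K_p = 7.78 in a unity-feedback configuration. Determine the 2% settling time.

T_s ≈ 0.041 s

Closed loop: T(s) = K_p·G/(1+K_p·G) = 7.126/(0.0833s + 1 + 7.126), with pole at s = −(1 + 7.126)/0.0833 = −97.56.
τ = 1/97.56 = 0.01025 s, so 2% settling time ≈ 4τ = 0.041 s.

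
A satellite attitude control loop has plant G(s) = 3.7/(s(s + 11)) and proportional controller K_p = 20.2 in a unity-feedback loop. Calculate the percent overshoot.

The closed-loop denominator s² + 11s + 74.74 gives ω_n = √74.74 = 8.645 and ζ = 11/(2ω_n) = 0.6362.
%OS = 100·exp(−πζ/√(1−ζ²)) = 100·exp(−π·0.6362/√0.5953) = 7.5%.

7.5%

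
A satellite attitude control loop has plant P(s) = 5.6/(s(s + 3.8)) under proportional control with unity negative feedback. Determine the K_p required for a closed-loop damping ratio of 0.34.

K_p = 5.58

Closed-loop characteristic equation: s² + 3.8s + K_p·5.6 = 0.
So ω_n = √(5.6K_p) and 2ζω_n = 3.8, giving ζ = 3.8/(2√(5.6K_p)).
Setting ζ = 0.34: √(5.6K_p) = 3.8/(2·0.34) = 5.588, so K_p = 31.23/5.6 = 5.58.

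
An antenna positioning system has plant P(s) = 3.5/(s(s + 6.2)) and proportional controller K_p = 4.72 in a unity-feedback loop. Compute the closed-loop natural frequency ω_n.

The closed-loop denominator is s(s+6.2) + 4.72·3.5 = s² + 6.2s + 16.52.
Matching s² + 2ζω_n s + ω_n²: ω_n = √16.52 = 4.064 rad/s and 2ζω_n = 6.2, so ζ = 6.2/(2·4.064) = 0.763.

ω_n = 4.06 rad/s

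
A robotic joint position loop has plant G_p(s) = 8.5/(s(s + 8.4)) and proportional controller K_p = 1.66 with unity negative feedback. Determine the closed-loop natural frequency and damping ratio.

1 + K_p·G_p(s) = 0 gives s² + 8.4s + 14.11 = 0.
So ω_n² = 14.11 ⇒ ω_n = 3.756 rad/s, and ζ = 8.4/(2ω_n) = 1.12.

ω_n = 3.76 rad/s, ζ = 1.12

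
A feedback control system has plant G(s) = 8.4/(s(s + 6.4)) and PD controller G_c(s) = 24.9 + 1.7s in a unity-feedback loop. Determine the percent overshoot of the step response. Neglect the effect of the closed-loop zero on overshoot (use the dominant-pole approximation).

4.03%

Forward path: (24.9 + 1.7s)·8.4/(s(s+6.4)). The closed-loop characteristic equation is s² + (6.4 + 8.4·1.7)s + 8.4·24.9 = 0.
That is s² + 20.68s + 209.2 = 0, so ω_n = 14.46 rad/s and ζ = 20.68/(2·14.46) = 0.715.
%OS = 100·exp(−πζ/√(1−ζ²)) = 4.03%.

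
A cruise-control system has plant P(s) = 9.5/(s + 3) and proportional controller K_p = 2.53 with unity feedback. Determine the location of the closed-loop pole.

Closed-loop transfer function: T(s) = K_p·P(s)/(1 + K_p·P(s)) = 24.03/(s + 3 + 24.03) = 24.03/(s + 27.03).
The closed-loop pole is at s = −27.03.

s = -27.03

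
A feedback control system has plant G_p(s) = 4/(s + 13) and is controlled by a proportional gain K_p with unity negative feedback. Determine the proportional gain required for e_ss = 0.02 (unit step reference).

The loop is type 0, so e_ss(step) = 1/(1 + K_pos) with K_pos = K_p·G_p(0).
G_p(0) = 0.3077. Require 1/(1 + K_p·0.3077) = 0.02, so 1 + 0.3077·K_p = 50.
K_p = (50 − 1)/0.3077 = 159.

K_p = 159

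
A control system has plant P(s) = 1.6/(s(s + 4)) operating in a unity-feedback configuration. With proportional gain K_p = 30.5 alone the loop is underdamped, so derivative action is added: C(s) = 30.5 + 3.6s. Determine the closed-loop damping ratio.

Forward path: (30.5 + 3.6s)·1.6/(s(s+4)). The closed-loop characteristic equation is s² + (4 + 1.6·3.6)s + 1.6·30.5 = 0.
That is s² + 9.76s + 48.8 = 0, so ω_n = 6.986 rad/s and ζ = 9.76/(2·6.986) = 0.6986.

ζ = 0.699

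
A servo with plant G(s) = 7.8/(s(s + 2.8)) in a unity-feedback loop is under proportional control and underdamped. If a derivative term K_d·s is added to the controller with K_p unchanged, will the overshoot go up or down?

decrease

With PD the characteristic equation becomes s² + (a + K·K_d)s + K·K_p = 0; the damping term grows, ζ rises, overshoot falls.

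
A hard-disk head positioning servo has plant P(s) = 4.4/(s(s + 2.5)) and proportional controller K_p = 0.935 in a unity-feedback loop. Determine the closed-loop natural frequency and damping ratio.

The closed-loop denominator is s(s+2.5) + 0.935·4.4 = s² + 2.5s + 4.114.
So ω_n² = 4.114 ⇒ ω_n = 2.028 rad/s, and ζ = 2.5/(2ω_n) = 0.616.

ω_n = 2.03 rad/s, ζ = 0.616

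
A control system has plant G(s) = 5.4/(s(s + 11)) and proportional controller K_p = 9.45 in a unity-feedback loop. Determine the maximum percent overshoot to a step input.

The closed-loop denominator s² + 11s + 51.03 gives ω_n = √51.03 = 7.144 and ζ = 11/(2ω_n) = 0.7699.
%OS = 100·exp(−πζ/√(1−ζ²)) = 100·exp(−π·0.7699/√0.4072) = 2.26%.

2.26%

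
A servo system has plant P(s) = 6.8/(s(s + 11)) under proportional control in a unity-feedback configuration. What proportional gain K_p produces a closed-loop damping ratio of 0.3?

Closed-loop characteristic equation: s² + 11s + K_p·6.8 = 0.
So ω_n = √(6.8K_p) and 2ζω_n = 11, giving ζ = 11/(2√(6.8K_p)).
Setting ζ = 0.3: √(6.8K_p) = 11/(2·0.3) = 18.33, so K_p = 336.1/6.8 = 49.4.

K_p = 49.4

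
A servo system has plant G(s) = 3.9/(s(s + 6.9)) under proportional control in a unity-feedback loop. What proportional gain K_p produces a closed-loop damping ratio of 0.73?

K_p = 5.73

Closed-loop characteristic equation: s² + 6.9s + K_p·3.9 = 0.
So ω_n = √(3.9K_p) and 2ζω_n = 6.9, giving ζ = 6.9/(2√(3.9K_p)).
Setting ζ = 0.73: √(3.9K_p) = 6.9/(2·0.73) = 4.726, so K_p = 22.34/3.9 = 5.73.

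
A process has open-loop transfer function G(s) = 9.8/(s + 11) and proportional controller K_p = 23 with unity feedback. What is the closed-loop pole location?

s = -236.4

Closed-loop transfer function: T(s) = K_p·G(s)/(1 + K_p·G(s)) = 225.4/(s + 11 + 225.4) = 225.4/(s + 236.4).
The closed-loop pole is at s = −236.4.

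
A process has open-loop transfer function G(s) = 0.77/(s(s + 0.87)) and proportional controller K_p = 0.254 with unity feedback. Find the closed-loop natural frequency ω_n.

1 + K_p·G(s) = 0 gives s² + 0.87s + 0.1956 = 0.
Matching s² + 2ζω_n s + ω_n²: ω_n = √0.1956 = 0.4422 rad/s and 2ζω_n = 0.87, so ζ = 0.87/(2·0.4422) = 0.984.

ω_n = 0.442 rad/s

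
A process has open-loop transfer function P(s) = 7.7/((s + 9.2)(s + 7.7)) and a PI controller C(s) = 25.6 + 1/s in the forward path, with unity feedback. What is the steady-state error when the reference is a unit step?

0

The open loop C(s)P(s) has a pole at the origin (type 1), so the static position error constant is infinite and e_ss = 1/(1+∞) = 0.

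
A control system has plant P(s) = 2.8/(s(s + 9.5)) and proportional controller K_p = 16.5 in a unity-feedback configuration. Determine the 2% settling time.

T_s ≈ 0.842 s

Closed-loop characteristic equation: s² + 9.5s + 46.2 = 0, so ω_n = 6.797 rad/s and ζ = 9.5/(2·6.797) = 0.6988.
2% settling time T_s ≈ 4/(ζω_n) = 4/4.75 = 0.842 s.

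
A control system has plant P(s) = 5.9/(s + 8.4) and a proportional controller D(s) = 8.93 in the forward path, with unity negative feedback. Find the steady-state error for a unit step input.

The loop is type 0. Static position error constant K_pos = D(0)·P(0) = 8.93·0.7024 = 6.272.
Steady-state error to a unit step: e_ss = 1/(1+K_pos) = 1/7.272 = 0.138.

0.138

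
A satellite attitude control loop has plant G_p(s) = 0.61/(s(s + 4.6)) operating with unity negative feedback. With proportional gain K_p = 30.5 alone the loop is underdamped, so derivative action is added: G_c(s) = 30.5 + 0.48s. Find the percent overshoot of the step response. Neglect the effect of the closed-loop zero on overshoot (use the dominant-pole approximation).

11.5%

Forward path: (30.5 + 0.48s)·0.61/(s(s+4.6)). The closed-loop characteristic equation is s² + (4.6 + 0.61·0.48)s + 0.61·30.5 = 0.
That is s² + 4.893s + 18.61 = 0, so ω_n = 4.313 rad/s and ζ = 4.893/(2·4.313) = 0.5672.
%OS = 100·exp(−πζ/√(1−ζ²)) = 11.5%.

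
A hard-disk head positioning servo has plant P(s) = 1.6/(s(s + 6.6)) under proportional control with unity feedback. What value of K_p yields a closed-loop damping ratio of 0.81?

K_p = 10.4

Closed-loop characteristic equation: s² + 6.6s + K_p·1.6 = 0.
So ω_n = √(1.6K_p) and 2ζω_n = 6.6, giving ζ = 6.6/(2√(1.6K_p)).
Setting ζ = 0.81: √(1.6K_p) = 6.6/(2·0.81) = 4.074, so K_p = 16.6/1.6 = 10.4.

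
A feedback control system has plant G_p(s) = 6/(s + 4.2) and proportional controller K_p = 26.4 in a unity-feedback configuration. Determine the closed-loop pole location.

Closed-loop transfer function: T(s) = K_p·G_p(s)/(1 + K_p·G_p(s)) = 158.4/(s + 4.2 + 158.4) = 158.4/(s + 162.6).
The closed-loop pole is at s = −162.6.

s = -162.6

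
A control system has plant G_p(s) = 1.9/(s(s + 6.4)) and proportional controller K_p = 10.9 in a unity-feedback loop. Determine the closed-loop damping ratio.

ζ = 0.703

1 + K_p·G_p(s) = 0 gives s² + 6.4s + 20.71 = 0.
So ω_n² = 20.71 ⇒ ω_n = 4.551 rad/s, and ζ = 6.4/(2ω_n) = 0.703.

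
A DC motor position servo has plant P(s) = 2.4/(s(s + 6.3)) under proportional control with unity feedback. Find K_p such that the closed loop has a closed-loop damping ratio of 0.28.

Closed-loop characteristic equation: s² + 6.3s + K_p·2.4 = 0.
So ω_n = √(2.4K_p) and 2ζω_n = 6.3, giving ζ = 6.3/(2√(2.4K_p)).
Setting ζ = 0.28: √(2.4K_p) = 6.3/(2·0.28) = 11.25, so K_p = 126.6/2.4 = 52.7.

K_p = 52.7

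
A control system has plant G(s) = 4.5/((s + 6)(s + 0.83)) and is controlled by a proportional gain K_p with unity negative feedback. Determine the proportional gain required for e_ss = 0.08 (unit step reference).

Steady-state error for a unit step on this type-0 loop is 1/(1 + K_p·G(0)).
G(0) = 0.9036. Require 1/(1 + K_p·0.9036) = 0.08, so 1 + 0.9036·K_p = 12.5.
K_p = (12.5 − 1)/0.9036 = 12.7.

K_p = 12.7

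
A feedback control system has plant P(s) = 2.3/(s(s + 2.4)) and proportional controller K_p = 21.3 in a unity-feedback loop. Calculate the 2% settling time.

T_s ≈ 3.33 s

The closed-loop denominator s² + 2.4s + 48.99 gives ω_n = √48.99 = 6.999 and ζ = 2.4/(2ω_n) = 0.1714.
2% settling time T_s ≈ 4/(ζω_n) = 4/1.2 = 3.33 s.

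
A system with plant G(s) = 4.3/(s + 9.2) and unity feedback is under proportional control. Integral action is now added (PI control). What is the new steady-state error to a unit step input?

0

Adding integral action puts a pole at s = 0 in the forward path, raising the system type to 1; a type-1 loop has zero steady-state error to a step.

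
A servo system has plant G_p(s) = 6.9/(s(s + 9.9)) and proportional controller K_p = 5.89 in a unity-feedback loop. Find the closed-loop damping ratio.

1 + K_p·G_p(s) = 0 gives s² + 9.9s + 40.64 = 0.
Matching s² + 2ζω_n s + ω_n²: ω_n = √40.64 = 6.375 rad/s and 2ζω_n = 9.9, so ζ = 9.9/(2·6.375) = 0.776.

ζ = 0.776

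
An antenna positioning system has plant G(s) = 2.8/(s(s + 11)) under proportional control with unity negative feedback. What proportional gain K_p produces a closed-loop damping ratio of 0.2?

K_p = 270

Closed-loop characteristic equation: s² + 11s + K_p·2.8 = 0.
So ω_n = √(2.8K_p) and 2ζω_n = 11, giving ζ = 11/(2√(2.8K_p)).
Setting ζ = 0.2: √(2.8K_p) = 11/(2·0.2) = 27.5, so K_p = 756.2/2.8 = 270.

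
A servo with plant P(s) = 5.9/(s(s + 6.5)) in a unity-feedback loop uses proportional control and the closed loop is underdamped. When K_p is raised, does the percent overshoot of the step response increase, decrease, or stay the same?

ζ = 6.5/(2√(5.9K_p)) decreases as K_p grows; lower damping means more overshoot.

increase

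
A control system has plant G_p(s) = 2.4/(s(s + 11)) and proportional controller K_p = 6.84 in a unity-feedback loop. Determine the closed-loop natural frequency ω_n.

ω_n = 4.05 rad/s

The closed-loop denominator is s(s+11) + 6.84·2.4 = s² + 11s + 16.42.
So ω_n² = 16.42 ⇒ ω_n = 4.052 rad/s, and ζ = 11/(2ω_n) = 1.36.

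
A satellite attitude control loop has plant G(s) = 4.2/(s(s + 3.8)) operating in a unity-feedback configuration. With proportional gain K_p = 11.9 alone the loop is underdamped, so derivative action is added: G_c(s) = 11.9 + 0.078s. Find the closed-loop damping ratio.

Forward path: (11.9 + 0.078s)·4.2/(s(s+3.8)). The closed-loop characteristic equation is s² + (3.8 + 4.2·0.078)s + 4.2·11.9 = 0.
That is s² + 4.128s + 49.98 = 0, so ω_n = 7.07 rad/s and ζ = 4.128/(2·7.07) = 0.2919.

ζ = 0.292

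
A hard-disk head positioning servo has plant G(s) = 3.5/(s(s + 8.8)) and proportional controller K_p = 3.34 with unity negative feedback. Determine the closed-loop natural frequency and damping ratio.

ω_n = 3.42 rad/s, ζ = 1.29

1 + K_p·G(s) = 0 gives s² + 8.8s + 11.69 = 0.
So ω_n² = 11.69 ⇒ ω_n = 3.419 rad/s, and ζ = 8.8/(2ω_n) = 1.29.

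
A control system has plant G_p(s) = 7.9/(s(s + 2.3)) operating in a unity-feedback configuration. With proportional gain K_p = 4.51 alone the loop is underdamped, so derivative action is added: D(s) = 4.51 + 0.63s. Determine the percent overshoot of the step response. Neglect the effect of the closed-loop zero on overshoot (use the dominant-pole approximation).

Forward path: (4.51 + 0.63s)·7.9/(s(s+2.3)). The closed-loop characteristic equation is s² + (2.3 + 7.9·0.63)s + 7.9·4.51 = 0.
That is s² + 7.277s + 35.63 = 0, so ω_n = 5.969 rad/s and ζ = 7.277/(2·5.969) = 0.6096.
%OS = 100·exp(−πζ/√(1−ζ²)) = 8.93%.

8.93%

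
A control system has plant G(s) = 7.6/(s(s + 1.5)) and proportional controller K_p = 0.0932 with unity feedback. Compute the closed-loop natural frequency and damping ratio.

1 + K_p·G(s) = 0 gives s² + 1.5s + 0.7083 = 0.
So ω_n² = 0.7083 ⇒ ω_n = 0.8416 rad/s, and ζ = 1.5/(2ω_n) = 0.891.

ω_n = 0.842 rad/s, ζ = 0.891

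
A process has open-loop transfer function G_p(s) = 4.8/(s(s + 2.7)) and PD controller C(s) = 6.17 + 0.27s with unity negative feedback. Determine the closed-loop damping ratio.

Forward path: (6.17 + 0.27s)·4.8/(s(s+2.7)). The closed-loop characteristic equation is s² + (2.7 + 4.8·0.27)s + 4.8·6.17 = 0.
That is s² + 3.996s + 29.62 = 0, so ω_n = 5.442 rad/s and ζ = 3.996/(2·5.442) = 0.3671.

ζ = 0.367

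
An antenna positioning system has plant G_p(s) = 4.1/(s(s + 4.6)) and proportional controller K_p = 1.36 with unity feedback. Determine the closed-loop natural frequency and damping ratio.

ω_n = 2.36 rad/s, ζ = 0.974

1 + K_p·G_p(s) = 0 gives s² + 4.6s + 5.576 = 0.
So ω_n² = 5.576 ⇒ ω_n = 2.361 rad/s, and ζ = 4.6/(2ω_n) = 0.974.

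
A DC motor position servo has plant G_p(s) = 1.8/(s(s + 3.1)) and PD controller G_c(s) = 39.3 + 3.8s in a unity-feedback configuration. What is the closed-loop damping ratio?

Forward path: (39.3 + 3.8s)·1.8/(s(s+3.1)). The closed-loop characteristic equation is s² + (3.1 + 1.8·3.8)s + 1.8·39.3 = 0.
That is s² + 9.94s + 70.74 = 0, so ω_n = 8.411 rad/s and ζ = 9.94/(2·8.411) = 0.5909.

ζ = 0.591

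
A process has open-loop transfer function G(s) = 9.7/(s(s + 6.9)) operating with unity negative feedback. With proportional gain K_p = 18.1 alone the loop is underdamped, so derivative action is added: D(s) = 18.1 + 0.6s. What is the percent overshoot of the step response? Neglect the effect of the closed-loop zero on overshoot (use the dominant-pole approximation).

17.9%

Forward path: (18.1 + 0.6s)·9.7/(s(s+6.9)). The closed-loop characteristic equation is s² + (6.9 + 9.7·0.6)s + 9.7·18.1 = 0.
That is s² + 12.72s + 175.6 = 0, so ω_n = 13.25 rad/s and ζ = 12.72/(2·13.25) = 0.48.
%OS = 100·exp(−πζ/√(1−ζ²)) = 17.9%.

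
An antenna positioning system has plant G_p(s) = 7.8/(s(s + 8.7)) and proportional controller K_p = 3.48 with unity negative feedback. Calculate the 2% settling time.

T_s ≈ 0.92 s

From 1 + K_pG_p(s) = 0: s² + 8.7s + 27.14 = 0 ⇒ ω_n = 5.21, ζ = 0.8349.
2% settling time T_s ≈ 4/(ζω_n) = 4/4.35 = 0.92 s.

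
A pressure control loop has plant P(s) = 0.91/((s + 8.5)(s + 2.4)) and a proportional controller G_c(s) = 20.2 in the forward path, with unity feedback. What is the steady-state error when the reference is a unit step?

0.526

The loop is type 0. Static position error constant K_pos = G_c(0)·P(0) = 20.2·0.04461 = 0.9011.
Steady-state error to a unit step: e_ss = 1/(1+K_pos) = 1/1.901 = 0.526.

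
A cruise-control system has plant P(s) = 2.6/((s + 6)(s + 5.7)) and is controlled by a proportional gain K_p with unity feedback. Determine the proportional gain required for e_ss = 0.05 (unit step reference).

K_p = 250

Steady-state error for a unit step on this type-0 loop is 1/(1 + K_p·P(0)).
P(0) = 0.07602. Require 1/(1 + K_p·0.07602) = 0.05, so 1 + 0.07602·K_p = 20.
K_p = (20 − 1)/0.07602 = 250.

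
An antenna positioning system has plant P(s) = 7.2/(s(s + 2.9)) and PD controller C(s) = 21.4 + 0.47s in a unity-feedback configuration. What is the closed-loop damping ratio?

Forward path: (21.4 + 0.47s)·7.2/(s(s+2.9)). The closed-loop characteristic equation is s² + (2.9 + 7.2·0.47)s + 7.2·21.4 = 0.
That is s² + 6.284s + 154.1 = 0, so ω_n = 12.41 rad/s and ζ = 6.284/(2·12.41) = 0.2531.

ζ = 0.253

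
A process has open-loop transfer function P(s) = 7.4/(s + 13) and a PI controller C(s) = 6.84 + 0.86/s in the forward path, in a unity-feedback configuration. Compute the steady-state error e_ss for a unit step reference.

The open loop C(s)P(s) has a pole at the origin (type 1), so the static position error constant is infinite and e_ss = 1/(1+∞) = 0.

0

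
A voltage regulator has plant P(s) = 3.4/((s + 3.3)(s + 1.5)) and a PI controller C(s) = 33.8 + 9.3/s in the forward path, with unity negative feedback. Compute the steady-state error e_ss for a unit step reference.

The open loop C(s)P(s) has a pole at the origin (type 1), so the static position error constant is infinite and e_ss = 1/(1+∞) = 0.

0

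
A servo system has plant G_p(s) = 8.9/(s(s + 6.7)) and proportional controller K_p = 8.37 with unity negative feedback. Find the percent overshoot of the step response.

26.6%

Closed-loop characteristic equation: s² + 6.7s + 74.49 = 0, so ω_n = 8.631 rad/s and ζ = 6.7/(2·8.631) = 0.3881.
%OS = 100·exp(−πζ/√(1−ζ²)) = 100·exp(−π·0.3881/√0.8493) = 26.6%.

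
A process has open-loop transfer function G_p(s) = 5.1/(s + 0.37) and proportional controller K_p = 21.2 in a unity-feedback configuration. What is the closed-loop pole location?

Closed-loop transfer function: T(s) = K_p·G_p(s)/(1 + K_p·G_p(s)) = 108.1/(s + 0.37 + 108.1) = 108.1/(s + 108.5).
The closed-loop pole is at s = −108.5.

s = -108.5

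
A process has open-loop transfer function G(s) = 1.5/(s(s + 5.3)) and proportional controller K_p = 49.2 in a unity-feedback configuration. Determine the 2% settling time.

T_s ≈ 1.51 s

From 1 + K_pG(s) = 0: s² + 5.3s + 73.8 = 0 ⇒ ω_n = 8.591, ζ = 0.3085.
2% settling time T_s ≈ 4/(ζω_n) = 4/2.65 = 1.51 s.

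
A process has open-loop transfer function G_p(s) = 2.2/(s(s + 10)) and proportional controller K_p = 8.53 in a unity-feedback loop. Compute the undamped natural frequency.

ω_n = 4.33 rad/s

The closed-loop denominator is s(s+10) + 8.53·2.2 = s² + 10s + 18.77.
Matching s² + 2ζω_n s + ω_n²: ω_n = √18.77 = 4.332 rad/s and 2ζω_n = 10, so ζ = 10/(2·4.332) = 1.15.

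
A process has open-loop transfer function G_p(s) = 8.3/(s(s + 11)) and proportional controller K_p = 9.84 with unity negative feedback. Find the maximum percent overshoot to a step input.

8.99%

The closed-loop denominator s² + 11s + 81.67 gives ω_n = √81.67 = 9.037 and ζ = 11/(2ω_n) = 0.6086.
%OS = 100·exp(−πζ/√(1−ζ²)) = 100·exp(−π·0.6086/√0.6296) = 8.99%.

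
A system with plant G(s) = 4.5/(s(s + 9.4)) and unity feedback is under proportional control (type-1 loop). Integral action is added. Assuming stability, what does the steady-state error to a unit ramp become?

The integrator raises the loop to type 2, so K_v → ∞ and e_ss to a ramp is zero.

0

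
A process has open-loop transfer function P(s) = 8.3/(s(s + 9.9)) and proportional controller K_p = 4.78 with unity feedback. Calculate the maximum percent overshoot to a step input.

Closed-loop characteristic equation: s² + 9.9s + 39.67 = 0, so ω_n = 6.299 rad/s and ζ = 9.9/(2·6.299) = 0.7859.
%OS = 100·exp(−πζ/√(1−ζ²)) = 100·exp(−π·0.7859/√0.3824) = 1.85%.

1.85%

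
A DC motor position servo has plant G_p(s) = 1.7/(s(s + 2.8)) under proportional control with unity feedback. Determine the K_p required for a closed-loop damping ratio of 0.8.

K_p = 1.8

Closed-loop characteristic equation: s² + 2.8s + K_p·1.7 = 0.
So ω_n = √(1.7K_p) and 2ζω_n = 2.8, giving ζ = 2.8/(2√(1.7K_p)).
Setting ζ = 0.8: √(1.7K_p) = 2.8/(2·0.8) = 1.75, so K_p = 3.062/1.7 = 1.8.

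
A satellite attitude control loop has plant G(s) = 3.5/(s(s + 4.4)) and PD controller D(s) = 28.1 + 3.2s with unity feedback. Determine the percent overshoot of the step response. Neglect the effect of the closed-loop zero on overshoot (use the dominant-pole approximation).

Forward path: (28.1 + 3.2s)·3.5/(s(s+4.4)). The closed-loop characteristic equation is s² + (4.4 + 3.5·3.2)s + 3.5·28.1 = 0.
That is s² + 15.6s + 98.35 = 0, so ω_n = 9.917 rad/s and ζ = 15.6/(2·9.917) = 0.7865.
%OS = 100·exp(−πζ/√(1−ζ²)) = 1.83%.

1.83%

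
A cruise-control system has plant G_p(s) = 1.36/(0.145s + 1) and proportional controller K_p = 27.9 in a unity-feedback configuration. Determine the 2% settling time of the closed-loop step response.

T_s ≈ 0.0149 s

Closed loop: T(s) = K_p·G_p/(1+K_p·G_p) = 37.94/(0.145s + 1 + 37.94), with pole at s = −(1 + 37.94)/0.145 = −268.6.
τ = 1/268.6 = 0.003723 s, so 2% settling time ≈ 4τ = 0.0149 s.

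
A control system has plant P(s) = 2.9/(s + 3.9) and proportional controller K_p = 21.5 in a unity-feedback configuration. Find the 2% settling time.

T_s ≈ 0.0604 s

Closed-loop transfer function: T(s) = K_p·P(s)/(1 + K_p·P(s)) = 62.35/(s + 3.9 + 62.35) = 62.35/(s + 66.25).
Time constant τ = 1/66.25 = 0.01509 s, so the 2% settling time is about 4τ = 0.0604 s.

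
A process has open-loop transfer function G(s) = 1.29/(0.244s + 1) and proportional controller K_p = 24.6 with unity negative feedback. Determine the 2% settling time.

T_s ≈ 0.0298 s

Closed loop: T(s) = K_p·G/(1+K_p·G) = 31.73/(0.244s + 1 + 31.73), with pole at s = −(1 + 31.73)/0.244 = −134.2.
τ = 1/134.2 = 0.007454 s, so 2% settling time ≈ 4τ = 0.0298 s.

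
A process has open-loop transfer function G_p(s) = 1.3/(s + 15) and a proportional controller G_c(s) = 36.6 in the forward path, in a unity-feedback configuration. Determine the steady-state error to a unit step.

0.24

The loop is type 0. Static position error constant K_pos = G_c(0)·G_p(0) = 36.6·0.08667 = 3.172.
Steady-state error to a unit step: e_ss = 1/(1+K_pos) = 1/4.172 = 0.24.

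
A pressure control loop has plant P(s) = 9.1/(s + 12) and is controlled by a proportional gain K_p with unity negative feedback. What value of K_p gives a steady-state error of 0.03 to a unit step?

K_p = 42.6

For a type-0 loop with proportional control, e_ss = 1/(1 + K_p·P(0)).
P(0) = 0.7583. Require 1/(1 + K_p·0.7583) = 0.03, so 1 + 0.7583·K_p = 33.33.
K_p = (33.33 − 1)/0.7583 = 42.6.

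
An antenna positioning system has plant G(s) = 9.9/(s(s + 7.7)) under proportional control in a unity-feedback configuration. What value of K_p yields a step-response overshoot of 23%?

K_p = 8.34

From %OS = 100·exp(−πζ/√(1−ζ²)) = 23%, ζ = −ln(0.23)/√(π²+ln²(0.23)) = 0.4237.
Characteristic equation s² + 7.7s + 9.9K_p = 0 gives ζ = 7.7/(2√(9.9K_p)).
Setting ζ = 0.4237: √(9.9K_p) = 7.7/(2·0.4237) = 9.086, so K_p = 82.55/9.9 = 8.34.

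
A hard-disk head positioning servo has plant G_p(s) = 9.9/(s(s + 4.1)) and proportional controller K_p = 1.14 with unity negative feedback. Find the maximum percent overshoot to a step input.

From 1 + K_pG_p(s) = 0: s² + 4.1s + 11.29 = 0 ⇒ ω_n = 3.359, ζ = 0.6102.
%OS = 100·exp(−πζ/√(1−ζ²)) = 100·exp(−π·0.6102/√0.6276) = 8.89%.

8.89%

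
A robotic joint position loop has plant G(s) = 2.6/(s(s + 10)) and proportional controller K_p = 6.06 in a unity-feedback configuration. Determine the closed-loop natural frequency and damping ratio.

ω_n = 3.97 rad/s, ζ = 1.26

1 + K_p·G(s) = 0 gives s² + 10s + 15.76 = 0.
Matching s² + 2ζω_n s + ω_n²: ω_n = √15.76 = 3.969 rad/s and 2ζω_n = 10, so ζ = 10/(2·3.969) = 1.26.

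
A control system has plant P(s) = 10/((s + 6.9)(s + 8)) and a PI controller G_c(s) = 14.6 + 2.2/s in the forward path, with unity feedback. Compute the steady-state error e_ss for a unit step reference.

The open loop G_c(s)P(s) has a pole at the origin (type 1), so the static position error constant is infinite and e_ss = 1/(1+∞) = 0.

0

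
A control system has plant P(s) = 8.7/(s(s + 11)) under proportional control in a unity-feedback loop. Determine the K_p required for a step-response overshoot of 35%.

From %OS = 100·exp(−πζ/√(1−ζ²)) = 35%, ζ = −ln(0.35)/√(π²+ln²(0.35)) = 0.3169.
Characteristic equation s² + 11s + 8.7K_p = 0 gives ζ = 11/(2√(8.7K_p)).
Setting ζ = 0.3169: √(8.7K_p) = 11/(2·0.3169) = 17.35, so K_p = 301.1/8.7 = 34.6.

K_p = 34.6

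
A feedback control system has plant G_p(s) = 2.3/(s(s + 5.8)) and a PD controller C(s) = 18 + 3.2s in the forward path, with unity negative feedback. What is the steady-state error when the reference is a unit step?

The open loop C(s)G_p(s) has a pole at the origin (type 1), so the static position error constant is infinite and e_ss = 1/(1+∞) = 0.

0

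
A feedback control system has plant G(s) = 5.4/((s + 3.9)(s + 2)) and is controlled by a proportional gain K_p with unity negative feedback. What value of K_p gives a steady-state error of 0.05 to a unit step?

For a type-0 loop with proportional control, e_ss = 1/(1 + K_p·G(0)).
G(0) = 0.6923. Require 1/(1 + K_p·0.6923) = 0.05, so 1 + 0.6923·K_p = 20.
K_p = (20 − 1)/0.6923 = 27.4.

K_p = 27.4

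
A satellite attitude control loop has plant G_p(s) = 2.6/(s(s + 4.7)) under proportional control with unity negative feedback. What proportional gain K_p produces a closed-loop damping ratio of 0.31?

K_p = 22.1

Closed-loop characteristic equation: s² + 4.7s + K_p·2.6 = 0.
So ω_n = √(2.6K_p) and 2ζω_n = 4.7, giving ζ = 4.7/(2√(2.6K_p)).
Setting ζ = 0.31: √(2.6K_p) = 4.7/(2·0.31) = 7.581, so K_p = 57.47/2.6 = 22.1.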